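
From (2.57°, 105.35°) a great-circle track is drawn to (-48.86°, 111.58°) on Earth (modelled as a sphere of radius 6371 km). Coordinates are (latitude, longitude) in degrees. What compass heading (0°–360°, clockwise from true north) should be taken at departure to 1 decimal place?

With φ₁ = 0.0449, φ₂ = -0.8528, Δλ = 0.1087 rad, the forward-azimuth formula gives
θ = atan2( sin Δλ cos φ₂ , cos φ₁ sin φ₂ − sin φ₁ cos φ₂ cos Δλ ) = atan2(0.0714, -0.7817) = 174.78°.
So the initial bearing is 174.8°.

174.8°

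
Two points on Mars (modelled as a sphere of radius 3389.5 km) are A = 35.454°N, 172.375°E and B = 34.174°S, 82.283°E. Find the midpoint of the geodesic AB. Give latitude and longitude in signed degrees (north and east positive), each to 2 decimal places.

0.91°, 126.88°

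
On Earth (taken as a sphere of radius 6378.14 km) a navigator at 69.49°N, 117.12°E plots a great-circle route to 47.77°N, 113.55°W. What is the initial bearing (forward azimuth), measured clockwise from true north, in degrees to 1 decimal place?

Δλ = 129.330° = 2.2572 rad.
y = sin Δλ · cos φ₂ = (0.7735)(0.6721) = 0.5199
x = cos φ₁ sin φ₂ − sin φ₁ cos φ₂ cos Δλ = (0.3504)(0.7405) − (0.9366)(0.6721)(-0.6338) = 0.6584
θ = atan2(y, x) = 38.29°, so the bearing is 38.3°.

38.3°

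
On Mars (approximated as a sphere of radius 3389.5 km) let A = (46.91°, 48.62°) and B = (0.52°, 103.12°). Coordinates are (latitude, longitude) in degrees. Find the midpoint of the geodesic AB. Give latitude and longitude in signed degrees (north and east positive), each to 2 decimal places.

26.19°, 81.41°

Central angle δ = 1.1557 rad. Interpolating on the sphere with fraction f = 0.5:
P = [sin((1−f)δ)·A + sin(fδ)·B] / sin δ = 0.5969·A + 0.5969·B in Cartesian coordinates,
giving P = (0.1341, 0.8873, 0.4413), i.e. latitude 26.19°, longitude 81.41°.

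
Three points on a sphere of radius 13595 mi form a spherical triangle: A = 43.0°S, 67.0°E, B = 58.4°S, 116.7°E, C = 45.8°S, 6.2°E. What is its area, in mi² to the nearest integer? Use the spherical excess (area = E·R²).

42875303 mi²

Side lengths (central angles): a = 1.0671, b = 0.7412, c = 0.5939 rad; semiperimeter s = 1.2011.
By l'Huilier's theorem, tan(E/4) = √[tan(s/2) tan((s−a)/2) tan((s−b)/2) tan((s−c)/2)], giving spherical excess E = 0.2320 rad.
Area = E·R² = 0.2320 × (13595)² ≈ 42875303 mi².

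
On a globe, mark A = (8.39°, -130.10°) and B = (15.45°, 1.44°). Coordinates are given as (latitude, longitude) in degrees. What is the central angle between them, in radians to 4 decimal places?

With latitudes φ₁ = 8.390°, φ₂ = 15.450° and longitude difference Δλ = 131.540°:
cos c = sin φ₁ sin φ₂ + cos φ₁ cos φ₂ cos Δλ = (0.1459)(0.2664) + (0.9893)(0.9639)(-0.6631) = -0.59347,
so c = arccos(-0.59347) = 2.20616 rad.
So the angular separation is 2.2062 rad.

2.2062 rad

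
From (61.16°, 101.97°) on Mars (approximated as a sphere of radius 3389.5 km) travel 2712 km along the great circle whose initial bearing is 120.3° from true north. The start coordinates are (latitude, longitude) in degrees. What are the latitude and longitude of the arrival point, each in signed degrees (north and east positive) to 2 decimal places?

25.82°, 145.45°

Angular distance δ = d/R = 2712/3389.5 = 0.80012 rad; initial bearing θ = 2.0996 rad.
sin φ₂ = sin φ₁ cos δ + cos φ₁ sin δ cos θ = (0.8760)(0.6966) + (0.4824)(0.7174)(-0.5045) = 0.4356, so φ₂ = 25.82°.
Δλ = atan2(sin θ sin δ cos φ₁, cos δ − sin φ₁ sin φ₂) = atan2(0.2988, 0.3150) = 43.485°.
λ₂ = 101.970° + 43.485° = 145.45°.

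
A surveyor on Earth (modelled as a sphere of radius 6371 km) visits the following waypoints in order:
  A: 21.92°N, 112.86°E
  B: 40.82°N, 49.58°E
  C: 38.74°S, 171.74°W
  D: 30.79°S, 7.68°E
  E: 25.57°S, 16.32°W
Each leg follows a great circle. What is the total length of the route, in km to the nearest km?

37433 km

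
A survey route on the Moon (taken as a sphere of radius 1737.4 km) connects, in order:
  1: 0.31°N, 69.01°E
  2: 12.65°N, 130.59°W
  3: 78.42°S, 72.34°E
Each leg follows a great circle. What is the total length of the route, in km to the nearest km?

Leg 1→2: central angle 2.7338 rad, distance 4749.7 km.
Leg 2→3: central angle 1.9768 rad, distance 3434.5 km.
Total: 4749.7 + 3434.5 ≈ 8184 km.

8184 km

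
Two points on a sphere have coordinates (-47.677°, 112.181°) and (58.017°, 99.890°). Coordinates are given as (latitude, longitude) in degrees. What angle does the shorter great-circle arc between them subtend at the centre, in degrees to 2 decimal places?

With latitudes φ₁ = -47.677°, φ₂ = 58.017° and longitude difference Δλ = -12.291°:
Haversine: a = sin²(Δφ/2) + cos φ₁ cos φ₂ sin²(Δλ/2) = 0.6352 + (0.6733)(0.5297)(0.0115) = 0.63934.
Central angle c = 2·arcsin(√a) = 1.85321 rad.
So the angular separation is 106.18°.

106.18°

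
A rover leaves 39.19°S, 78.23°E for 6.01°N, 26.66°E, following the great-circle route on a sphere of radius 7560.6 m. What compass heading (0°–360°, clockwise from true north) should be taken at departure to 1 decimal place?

With φ₁ = -0.6840, φ₂ = 0.1049, Δλ = -0.9001 rad, the forward-azimuth formula gives
θ = atan2( sin Δλ cos φ₂ , cos φ₁ sin φ₂ − sin φ₁ cos φ₂ cos Δλ ) = atan2(-0.7791, 0.4717) = -58.80°.
Adding 360° brings this into [0°, 360°): 301.2°.

301.2°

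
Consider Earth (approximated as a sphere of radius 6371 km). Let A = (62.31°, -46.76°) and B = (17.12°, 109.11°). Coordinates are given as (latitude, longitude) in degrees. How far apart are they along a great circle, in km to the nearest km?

In radians: φ₁ = 1.0875, φ₂ = 0.2988, Δλ = 155.870° = 2.7204 rad.
cos c = sin φ₁ sin φ₂ + cos φ₁ cos φ₂ cos Δλ = (0.8855)(0.2944) + (0.4647)(0.9557)(-0.9126) = -0.14463,
so c = arccos(-0.14463) = 1.71594 rad.
Distance = R·c = 6371 × 1.7159 ≈ 10932 km.

10932 km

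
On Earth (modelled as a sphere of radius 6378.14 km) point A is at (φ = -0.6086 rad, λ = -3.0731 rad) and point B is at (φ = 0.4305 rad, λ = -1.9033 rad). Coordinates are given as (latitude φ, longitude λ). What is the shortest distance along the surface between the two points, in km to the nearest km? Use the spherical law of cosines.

In radians: φ₁ = -0.6086, φ₂ = 0.4305, Δλ = 67.025° = 1.1698 rad.
cos c = sin φ₁ sin φ₂ + cos φ₁ cos φ₂ cos Δλ = (-0.5717)(0.4173) + (0.8204)(0.9088)(0.3903) = 0.05244,
so c = arccos(0.05244) = 1.51834 rad.
Distance = R·c = 6378.14 × 1.5183 ≈ 9684 km.

9684 km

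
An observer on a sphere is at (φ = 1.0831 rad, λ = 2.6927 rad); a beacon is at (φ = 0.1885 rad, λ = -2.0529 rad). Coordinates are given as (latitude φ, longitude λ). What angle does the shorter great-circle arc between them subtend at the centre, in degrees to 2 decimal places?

With latitudes φ₁ = 62.057°, φ₂ = 10.800° and longitude difference Δλ = 88.097°:
Haversine: a = sin²(Δφ/2) + cos φ₁ cos φ₂ sin²(Δλ/2) = 0.1871 + (0.4686)(0.9823)(0.4834) = 0.40959.
Central angle c = 2·arcsin(√a) = 1.38897 rad.
So the angular separation is 79.58°.

79.58°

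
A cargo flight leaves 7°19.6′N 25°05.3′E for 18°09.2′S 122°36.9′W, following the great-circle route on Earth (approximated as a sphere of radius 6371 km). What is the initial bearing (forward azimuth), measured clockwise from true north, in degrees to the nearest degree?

248°

With φ₁ = 0.1279, φ₂ = -0.3168, Δλ = -2.5779 rad, the forward-azimuth formula gives
θ = atan2( sin Δλ cos φ₂ , cos φ₁ sin φ₂ − sin φ₁ cos φ₂ cos Δλ ) = atan2(-0.5077, -0.2066) = -112.14°.
Adding 360° brings this into [0°, 360°): 248°.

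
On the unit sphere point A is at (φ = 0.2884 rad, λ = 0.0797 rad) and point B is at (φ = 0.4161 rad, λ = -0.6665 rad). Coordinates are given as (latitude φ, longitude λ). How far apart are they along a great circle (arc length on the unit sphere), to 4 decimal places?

Let φ₁ = 0.2884 rad, φ₂ = 0.4161 rad, and Δλ = -0.7462 rad.
cos c = sin φ₁ sin φ₂ + cos φ₁ cos φ₂ cos Δλ = (0.2844)(0.4042) + (0.9587)(0.9147)(0.7343) = 0.75884,
so c = arccos(0.75884) = 0.70926 rad.
On the unit sphere the arc length equals the central angle: 0.7093.

0.7093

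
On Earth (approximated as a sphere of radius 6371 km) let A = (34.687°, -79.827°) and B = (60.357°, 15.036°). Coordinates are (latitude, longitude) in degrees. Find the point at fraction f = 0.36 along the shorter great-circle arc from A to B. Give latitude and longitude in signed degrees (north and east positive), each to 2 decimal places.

51.98°, -59.62°

The central angle between A and B is δ = 1.0926 rad.
With f = 0.36, the slerp weights are sin((1−f)δ)/sin δ = 0.7250 and sin(fδ)/sin δ = 0.4317.
Weighted sum of the unit vectors: (0.7250)·(0.1452,-0.8093,0.5691) + (0.4317)·(0.4777,0.1283,0.8691) = (0.3115, -0.5314, 0.7878).
Converting back: φ = atan2(z, √(x²+y²)) = 51.98°, λ = atan2(y, x) = -59.62°.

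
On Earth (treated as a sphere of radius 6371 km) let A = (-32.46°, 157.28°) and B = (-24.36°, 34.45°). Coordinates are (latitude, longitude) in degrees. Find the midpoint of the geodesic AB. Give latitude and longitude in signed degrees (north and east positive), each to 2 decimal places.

-48.44°, 91.84°

The central angle between A and B is δ = 1.7674 rad.
With f = 0.5, the slerp weights are sin((1−f)δ)/sin δ = 0.7883 and sin(fδ)/sin δ = 0.7883.
Weighted sum of the unit vectors: (0.7883)·(-0.7783,0.3259,-0.5367) + (0.7883)·(0.7512,0.5153,-0.4125) = (-0.0214, 0.6631, -0.7482).
Converting back: φ = atan2(z, √(x²+y²)) = -48.44°, λ = atan2(y, x) = 91.84°.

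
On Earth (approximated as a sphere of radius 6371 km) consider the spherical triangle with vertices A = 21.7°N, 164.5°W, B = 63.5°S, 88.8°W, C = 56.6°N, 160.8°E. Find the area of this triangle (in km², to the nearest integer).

Side lengths (central angles): a = 2.5549, b = 0.7537, c = 1.8013 rad; semiperimeter s = 2.5549.
By l'Huilier's theorem, tan(E/4) = √[tan(s/2) tan((s−a)/2) tan((s−b)/2) tan((s−c)/2)], giving spherical excess E = 0.0309 rad.
Area = E·R² = 0.0309 × (6371)² ≈ 1253567 km².

1253567 km²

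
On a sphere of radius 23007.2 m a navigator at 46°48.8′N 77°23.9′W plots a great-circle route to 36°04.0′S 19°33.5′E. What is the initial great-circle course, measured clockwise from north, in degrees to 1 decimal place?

112.4°

Δλ = 96.957° = 1.6922 rad.
y = sin Δλ · cos φ₂ = (0.9926)(0.8083) = 0.8024
x = cos φ₁ sin φ₂ − sin φ₁ cos φ₂ cos Δλ = (0.6844)(-0.5887) − (0.7291)(0.8083)(-0.1211) = -0.3315
θ = atan2(y, x) = 112.45°, so the bearing is 112.4°.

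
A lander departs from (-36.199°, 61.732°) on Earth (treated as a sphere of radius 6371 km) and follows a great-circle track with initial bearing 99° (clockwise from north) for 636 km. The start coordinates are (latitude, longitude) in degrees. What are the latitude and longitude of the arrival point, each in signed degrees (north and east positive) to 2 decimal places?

-36.89°, 68.80°

Angular distance δ = d/R = 636/6371 = 0.09983 rad; initial bearing θ = 1.7279 rad.
sin φ₂ = sin φ₁ cos δ + cos φ₁ sin δ cos θ = (-0.5906)(0.9950) + (0.8070)(0.0997)(-0.1564) = -0.6002, so φ₂ = -36.89°.
Δλ = atan2(sin θ sin δ cos φ₁, cos δ − sin φ₁ sin φ₂) = atan2(0.0794, 0.6405) = 7.069°.
λ₂ = 61.732° + 7.069° = 68.80°.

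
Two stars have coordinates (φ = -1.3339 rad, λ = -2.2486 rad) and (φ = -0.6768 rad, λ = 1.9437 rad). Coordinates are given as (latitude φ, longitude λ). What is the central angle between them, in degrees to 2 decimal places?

58.81°

Let φ₁ = -1.3339 rad, φ₂ = -0.6768 rad, and Δλ = -2.0909 rad.
cos c = sin φ₁ sin φ₂ + cos φ₁ cos φ₂ cos Δλ = (-0.9721)(-0.6263) + (0.2347)(0.7796)(-0.4970) = 0.51789,
so c = arccos(0.51789) = 1.02642 rad.
So the angular separation is 58.81°.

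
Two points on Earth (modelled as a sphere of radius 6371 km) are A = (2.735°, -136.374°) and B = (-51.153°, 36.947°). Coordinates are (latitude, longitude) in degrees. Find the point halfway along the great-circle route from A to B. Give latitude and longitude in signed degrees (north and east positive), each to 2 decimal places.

-62.36°, -125.39°

Central angle δ = 2.2909 rad. Interpolating on the sphere with fraction f = 0.5:
P = [sin((1−f)δ)·A + sin(fδ)·B] / sin δ = 1.2117·A + 1.2117·B in Cartesian coordinates,
giving P = (-0.2687, -0.3782, -0.8859), i.e. latitude -62.36°, longitude -125.39°.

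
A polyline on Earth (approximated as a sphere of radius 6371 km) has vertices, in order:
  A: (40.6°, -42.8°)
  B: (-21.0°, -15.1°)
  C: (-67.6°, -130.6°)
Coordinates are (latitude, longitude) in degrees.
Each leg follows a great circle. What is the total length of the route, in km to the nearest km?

16291 km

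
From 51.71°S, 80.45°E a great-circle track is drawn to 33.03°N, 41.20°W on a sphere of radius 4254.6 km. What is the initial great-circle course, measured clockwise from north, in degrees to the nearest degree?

269°

Δλ = -121.650° = -2.1232 rad.
y = sin Δλ · cos φ₂ = (-0.8513)(0.8384) = -0.7137
x = cos φ₁ sin φ₂ − sin φ₁ cos φ₂ cos Δλ = (0.6196)(0.5451) − (-0.7849)(0.8384)(-0.5247) = -0.0075
θ = atan2(y, x) = -90.61°; adding 360° gives 269°.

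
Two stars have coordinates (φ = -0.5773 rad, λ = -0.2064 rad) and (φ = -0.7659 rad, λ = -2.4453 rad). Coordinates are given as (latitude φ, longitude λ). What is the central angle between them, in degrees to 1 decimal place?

Let φ₁ = -0.5773 rad, φ₂ = -0.7659 rad, and Δλ = -2.2389 rad.
Haversine: a = sin²(Δφ/2) + cos φ₁ cos φ₂ sin²(Δλ/2) = 0.0089 + (0.8379)(0.7208)(0.8097) = 0.49792.
Central angle c = 2·arcsin(√a) = 1.56663 rad.
So the angular separation is 89.8°.

89.8°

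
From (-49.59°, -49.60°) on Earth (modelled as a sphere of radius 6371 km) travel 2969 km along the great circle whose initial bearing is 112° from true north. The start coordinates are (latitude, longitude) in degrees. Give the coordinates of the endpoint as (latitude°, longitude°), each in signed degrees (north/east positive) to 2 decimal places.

-52.12°, -6.87°

Angular distance δ = d/R = 2969/6371 = 0.46602 rad; initial bearing θ = 1.9548 rad.
sin φ₂ = sin φ₁ cos δ + cos φ₁ sin δ cos θ = (-0.7614)(0.8934) + (0.6483)(0.4493)(-0.3746) = -0.7893, so φ₂ = -52.12°.
Δλ = atan2(sin θ sin δ cos φ₁, cos δ − sin φ₁ sin φ₂) = atan2(0.2701, 0.2923) = 42.733°.
λ₂ = -49.600° + 42.733° = -6.87°.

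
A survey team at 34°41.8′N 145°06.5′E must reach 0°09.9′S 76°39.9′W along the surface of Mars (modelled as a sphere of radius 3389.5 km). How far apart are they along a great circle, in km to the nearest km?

7569 km

Let φ₁ = 0.6056 rad, φ₂ = -0.0029 rad, and Δλ = 2.4125 rad.
cos c = sin φ₁ sin φ₂ + cos φ₁ cos φ₂ cos Δλ = (0.5692)(-0.0029) + (0.8222)(1.0000)(-0.7458) = -0.61481,
so c = arccos(-0.61481) = 2.23294 rad.
Distance = R·c = 3389.5 × 2.2329 ≈ 7569 km.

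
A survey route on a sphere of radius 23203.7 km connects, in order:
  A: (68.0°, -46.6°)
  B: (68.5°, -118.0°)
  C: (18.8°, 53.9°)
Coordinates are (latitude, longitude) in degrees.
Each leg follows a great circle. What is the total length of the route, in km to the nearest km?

47578 km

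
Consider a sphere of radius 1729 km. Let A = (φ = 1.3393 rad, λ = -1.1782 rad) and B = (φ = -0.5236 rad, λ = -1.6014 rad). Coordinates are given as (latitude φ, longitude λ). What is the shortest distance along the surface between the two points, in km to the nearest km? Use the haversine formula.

Let φ₁ = 1.3393 rad, φ₂ = -0.5236 rad, and Δλ = -0.4232 rad.
Haversine: a = sin²(Δφ/2) + cos φ₁ cos φ₂ sin²(Δλ/2) = 0.6440 + (0.2294)(0.8660)(0.0441) = 0.65275.
Central angle c = 2·arcsin(√a) = 1.88126 rad.
Distance = R·c = 1729 × 1.8813 ≈ 3253 km.

3253 km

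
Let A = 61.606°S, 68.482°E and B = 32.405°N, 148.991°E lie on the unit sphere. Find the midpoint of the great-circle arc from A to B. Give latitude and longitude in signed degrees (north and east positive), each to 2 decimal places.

Central angle δ = 1.9880 rad. Interpolating on the sphere with fraction f = 0.5:
P = [sin((1−f)δ)·A + sin(fδ)·B] / sin δ = 0.9169·A + 0.9169·B in Cartesian coordinates,
giving P = (-0.5035, 0.8044, -0.3152), i.e. latitude -18.37°, longitude 122.05°.

-18.37°, 122.05°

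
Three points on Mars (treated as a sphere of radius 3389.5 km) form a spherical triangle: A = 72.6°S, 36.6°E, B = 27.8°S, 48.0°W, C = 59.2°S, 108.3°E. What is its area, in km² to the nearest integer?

1188409 km²

Side lengths (central angles): a = 1.5849, b = 0.5202, c = 1.0816 rad; semiperimeter s = 1.5933.
By l'Huilier's theorem, tan(E/4) = √[tan(s/2) tan((s−a)/2) tan((s−b)/2) tan((s−c)/2)], giving spherical excess E = 0.1034 rad.
Area = E·R² = 0.1034 × (3389.5)² ≈ 1188409 km².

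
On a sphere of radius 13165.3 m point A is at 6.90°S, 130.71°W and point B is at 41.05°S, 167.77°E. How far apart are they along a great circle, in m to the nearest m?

Let φ₁ = -0.1204 rad, φ₂ = -0.7165 rad, and Δλ = -1.0737 rad.
cos c = sin φ₁ sin φ₂ + cos φ₁ cos φ₂ cos Δλ = (-0.1201)(-0.6567) + (0.9928)(0.7541)(0.4769) = 0.43590,
so c = arccos(0.43590) = 1.11975 rad.
Distance = R·c = 13165.3 × 1.1198 ≈ 14742 m.

14742 m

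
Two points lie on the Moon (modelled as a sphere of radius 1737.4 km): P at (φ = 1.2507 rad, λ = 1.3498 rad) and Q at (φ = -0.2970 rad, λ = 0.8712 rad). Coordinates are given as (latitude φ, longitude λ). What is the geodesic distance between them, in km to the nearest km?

Let φ₁ = 1.2507 rad, φ₂ = -0.2970 rad, and Δλ = -0.4786 rad.
Haversine: a = sin²(Δφ/2) + cos φ₁ cos φ₂ sin²(Δλ/2) = 0.4885 + (0.3147)(0.9562)(0.0562) = 0.50536.
Central angle c = 2·arcsin(√a) = 1.58151 rad.
Distance = R·c = 1737.4 × 1.5815 ≈ 2748 km.

2748 km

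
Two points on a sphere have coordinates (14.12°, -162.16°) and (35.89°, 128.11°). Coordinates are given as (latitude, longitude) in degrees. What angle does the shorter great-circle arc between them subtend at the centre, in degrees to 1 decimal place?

Let φ₁ = 0.2464 rad, φ₂ = 0.6264 rad, and Δλ = -1.2170 rad.
cos c = sin φ₁ sin φ₂ + cos φ₁ cos φ₂ cos Δλ = (0.2440)(0.5862) + (0.9698)(0.8101)(0.3464) = 0.41520,
so c = arccos(0.41520) = 1.14263 rad.
So the angular separation is 65.5°.

65.5°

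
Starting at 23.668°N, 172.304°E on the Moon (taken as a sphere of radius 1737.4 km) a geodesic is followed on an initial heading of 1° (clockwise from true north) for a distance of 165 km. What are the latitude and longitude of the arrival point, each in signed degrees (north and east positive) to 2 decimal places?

Angular distance δ = d/R = 165/1737.4 = 0.09497 rad; initial bearing θ = 0.0175 rad.
sin φ₂ = sin φ₁ cos δ + cos φ₁ sin δ cos θ = (0.4014)(0.9955) + (0.9159)(0.0948)(0.9998) = 0.4865, so φ₂ = 29.11°.
Δλ = atan2(sin θ sin δ cos φ₁, cos δ − sin φ₁ sin φ₂) = atan2(0.0015, 0.8002) = 0.109°.
λ₂ = 172.304° + 0.109° = 172.41°.

29.11°, 172.41°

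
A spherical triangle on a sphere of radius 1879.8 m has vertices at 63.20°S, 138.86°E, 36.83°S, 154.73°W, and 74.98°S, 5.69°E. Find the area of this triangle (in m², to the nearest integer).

1066318 m²

Side lengths (central angles): a = 1.1772, b = 0.6727, c = 0.8237 rad; semiperimeter s = 1.3368.
By l'Huilier's theorem, tan(E/4) = √[tan(s/2) tan((s−a)/2) tan((s−b)/2) tan((s−c)/2)], giving spherical excess E = 0.3018 rad.
Area = E·R² = 0.3018 × (1879.8)² ≈ 1066318 m².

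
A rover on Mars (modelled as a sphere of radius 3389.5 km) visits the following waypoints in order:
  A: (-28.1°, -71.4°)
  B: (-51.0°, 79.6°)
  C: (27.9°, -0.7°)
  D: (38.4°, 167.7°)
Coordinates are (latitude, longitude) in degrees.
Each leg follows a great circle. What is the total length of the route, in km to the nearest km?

Leg A→B: central angle 1.6906 rad, distance 5730.2 km.
Leg B→C: central angle 1.8441 rad, distance 6250.7 km.
Leg C→D: central angle 1.9690 rad, distance 6674.1 km.
Total: 5730.2 + 6250.7 + 6674.1 ≈ 18655 km.

18655 km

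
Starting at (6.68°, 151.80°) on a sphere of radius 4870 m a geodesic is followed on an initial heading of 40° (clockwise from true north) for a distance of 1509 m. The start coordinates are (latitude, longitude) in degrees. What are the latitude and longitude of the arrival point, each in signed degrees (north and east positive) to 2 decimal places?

Angular distance δ = d/R = 1509/4870 = 0.30986 rad; initial bearing θ = 0.6981 rad.
sin φ₂ = sin φ₁ cos δ + cos φ₁ sin δ cos θ = (0.1163)(0.9524) + (0.9932)(0.3049)(0.7660) = 0.3428, so φ₂ = 20.05°.
Δλ = atan2(sin θ sin δ cos φ₁, cos δ − sin φ₁ sin φ₂) = atan2(0.1947, 0.9125) = 12.043°.
λ₂ = 151.800° + 12.043° = 163.84°.

20.05°, 163.84°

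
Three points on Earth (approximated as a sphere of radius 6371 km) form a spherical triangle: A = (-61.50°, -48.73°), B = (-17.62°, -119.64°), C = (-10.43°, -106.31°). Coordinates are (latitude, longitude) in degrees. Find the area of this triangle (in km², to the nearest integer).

6730236 km²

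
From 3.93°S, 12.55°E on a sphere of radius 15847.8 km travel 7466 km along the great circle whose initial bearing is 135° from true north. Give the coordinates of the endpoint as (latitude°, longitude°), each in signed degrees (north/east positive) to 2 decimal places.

Angular distance δ = d/R = 7466/15847.8 = 0.47111 rad; initial bearing θ = 2.3562 rad.
sin φ₂ = sin φ₁ cos δ + cos φ₁ sin δ cos θ = (-0.0685)(0.8911) + (0.9976)(0.4539)(-0.7071) = -0.3813, so φ₂ = -22.41°.
Δλ = atan2(sin θ sin δ cos φ₁, cos δ − sin φ₁ sin φ₂) = atan2(0.3202, 0.8649) = 20.314°.
λ₂ = 12.550° + 20.314° = 32.86°.

-22.41°, 32.86°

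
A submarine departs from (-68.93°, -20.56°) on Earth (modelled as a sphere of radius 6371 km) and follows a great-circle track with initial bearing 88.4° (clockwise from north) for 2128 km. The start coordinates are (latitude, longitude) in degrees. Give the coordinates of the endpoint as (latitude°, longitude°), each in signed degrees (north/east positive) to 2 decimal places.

Angular distance δ = d/R = 2128/6371 = 0.33401 rad; initial bearing θ = 1.5429 rad.
sin φ₂ = sin φ₁ cos δ + cos φ₁ sin δ cos θ = (-0.9331)(0.9447) + (0.3595)(0.3278)(0.0279) = -0.8783, so φ₂ = -61.44°.
Δλ = atan2(sin θ sin δ cos φ₁, cos δ − sin φ₁ sin φ₂) = atan2(0.1178, 0.1252) = 43.265°.
λ₂ = -20.560° + 43.265° = 22.71°.

-61.44°, 22.71°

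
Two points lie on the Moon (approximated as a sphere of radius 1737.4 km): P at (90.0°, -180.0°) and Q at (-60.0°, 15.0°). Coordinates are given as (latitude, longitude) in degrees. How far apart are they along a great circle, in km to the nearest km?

Let φ₁ = 1.5708 rad, φ₂ = -1.0472 rad, and Δλ = -2.8798 rad.
Haversine: a = sin²(Δφ/2) + cos φ₁ cos φ₂ sin²(Δλ/2) = 0.9330 + (0.0000)(0.5000)(0.9830) = 0.93301.
Central angle c = 2·arcsin(√a) = 2.61799 rad.
Distance = R·c = 1737.4 × 2.6180 ≈ 4549 km.

4549 km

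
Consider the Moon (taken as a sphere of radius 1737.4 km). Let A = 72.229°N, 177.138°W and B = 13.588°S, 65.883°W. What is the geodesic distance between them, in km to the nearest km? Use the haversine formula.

3316 km

With latitudes φ₁ = 72.229°, φ₂ = -13.588° and longitude difference Δλ = 111.255°:
Haversine: a = sin²(Δφ/2) + cos φ₁ cos φ₂ sin²(Δλ/2) = 0.4635 + (0.3052)(0.9720)(0.6813) = 0.66564.
Central angle c = 2·arcsin(√a) = 1.90845 rad.
Distance = R·c = 1737.4 × 1.9085 ≈ 3316 km.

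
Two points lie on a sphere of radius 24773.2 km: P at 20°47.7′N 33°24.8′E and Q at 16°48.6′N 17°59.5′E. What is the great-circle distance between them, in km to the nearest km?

6539 km

Let φ₁ = 0.3629 rad, φ₂ = 0.2934 rad, and Δλ = -0.2692 rad.
Haversine: a = sin²(Δφ/2) + cos φ₁ cos φ₂ sin²(Δλ/2) = 0.0012 + (0.9349)(0.9573)(0.0180) = 0.01732.
Central angle c = 2·arcsin(√a) = 0.26397 rad.
Distance = R·c = 24773.2 × 0.2640 ≈ 6539 km.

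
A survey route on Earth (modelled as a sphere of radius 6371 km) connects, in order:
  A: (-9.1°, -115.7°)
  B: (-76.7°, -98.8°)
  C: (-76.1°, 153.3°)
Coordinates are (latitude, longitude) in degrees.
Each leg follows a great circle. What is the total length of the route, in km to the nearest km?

10022 km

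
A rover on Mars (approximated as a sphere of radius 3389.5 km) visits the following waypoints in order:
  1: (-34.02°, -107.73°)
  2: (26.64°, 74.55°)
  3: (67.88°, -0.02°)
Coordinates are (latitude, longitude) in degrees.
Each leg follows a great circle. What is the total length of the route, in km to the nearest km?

Leg 1→2: central angle 3.0083 rad, distance 10196.6 km.
Leg 2→3: central angle 1.0415 rad, distance 3530.1 km.
Total: 10196.6 + 3530.1 ≈ 13727 km.

13727 km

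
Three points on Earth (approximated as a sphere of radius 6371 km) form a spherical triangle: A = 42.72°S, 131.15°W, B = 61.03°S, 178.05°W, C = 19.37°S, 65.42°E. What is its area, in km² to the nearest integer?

Side lengths (central angles): a = 1.4846, b = 2.0256, c = 0.5796 rad; semiperimeter s = 2.0449.
By l'Huilier's theorem, tan(E/4) = √[tan(s/2) tan((s−a)/2) tan((s−b)/2) tan((s−c)/2)], giving spherical excess E = 0.2556 rad.
Area = E·R² = 0.2556 × (6371)² ≈ 10373383 km².

10373383 km²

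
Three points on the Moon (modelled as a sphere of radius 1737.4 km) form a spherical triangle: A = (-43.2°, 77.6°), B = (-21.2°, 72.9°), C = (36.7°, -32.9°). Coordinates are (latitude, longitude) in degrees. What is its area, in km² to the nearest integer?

Side lengths (central angles): a = 2.0039, b = 2.2316, c = 0.3900 rad; semiperimeter s = 2.3128.
By l'Huilier's theorem, tan(E/4) = √[tan(s/2) tan((s−a)/2) tan((s−b)/2) tan((s−c)/2)], giving spherical excess E = 0.5699 rad.
Area = E·R² = 0.5699 × (1737.4)² ≈ 1720235 km².

1720235 km²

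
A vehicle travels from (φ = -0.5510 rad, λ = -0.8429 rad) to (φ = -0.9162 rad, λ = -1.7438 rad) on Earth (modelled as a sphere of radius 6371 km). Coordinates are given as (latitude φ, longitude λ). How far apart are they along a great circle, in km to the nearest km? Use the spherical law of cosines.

4725 km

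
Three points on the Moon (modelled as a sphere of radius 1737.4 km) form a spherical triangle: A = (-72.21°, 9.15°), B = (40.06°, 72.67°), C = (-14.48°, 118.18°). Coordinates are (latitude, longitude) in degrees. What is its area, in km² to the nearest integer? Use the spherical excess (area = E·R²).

3853924 km²

Side lengths (central angles): a = 1.2042, b = 1.4287, c = 2.1043 rad; semiperimeter s = 2.3686.
By l'Huilier's theorem, tan(E/4) = √[tan(s/2) tan((s−a)/2) tan((s−b)/2) tan((s−c)/2)], giving spherical excess E = 1.2767 rad.
Area = E·R² = 1.2767 × (1737.4)² ≈ 3853924 km².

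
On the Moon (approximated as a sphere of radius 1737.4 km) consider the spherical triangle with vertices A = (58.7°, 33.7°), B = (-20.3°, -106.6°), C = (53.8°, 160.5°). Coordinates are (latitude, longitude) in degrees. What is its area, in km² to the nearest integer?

Side lengths (central angles): a = 1.8839, b = 1.0406, c = 2.3068 rad; semiperimeter s = 2.6156.
By l'Huilier's theorem, tan(E/4) = √[tan(s/2) tan((s−a)/2) tan((s−b)/2) tan((s−c)/2)], giving spherical excess E = 1.7629 rad.
Area = E·R² = 1.7629 × (1737.4)² ≈ 5321298 km².

5321298 km²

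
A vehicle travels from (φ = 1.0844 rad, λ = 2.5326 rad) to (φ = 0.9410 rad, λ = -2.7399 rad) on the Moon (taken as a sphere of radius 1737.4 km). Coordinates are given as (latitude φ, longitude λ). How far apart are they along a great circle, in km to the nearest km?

928 km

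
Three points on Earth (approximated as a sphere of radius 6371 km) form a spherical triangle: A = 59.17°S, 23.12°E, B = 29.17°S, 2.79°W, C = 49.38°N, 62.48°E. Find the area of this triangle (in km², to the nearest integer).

Side lengths (central angles): a = 1.7033, b = 1.9756, c = 0.6076 rad; semiperimeter s = 2.1432.
By l'Huilier's theorem, tan(E/4) = √[tan(s/2) tan((s−a)/2) tan((s−b)/2) tan((s−c)/2)], giving spherical excess E = 0.7216 rad.
Area = E·R² = 0.7216 × (6371)² ≈ 29289733 km².

29289733 km²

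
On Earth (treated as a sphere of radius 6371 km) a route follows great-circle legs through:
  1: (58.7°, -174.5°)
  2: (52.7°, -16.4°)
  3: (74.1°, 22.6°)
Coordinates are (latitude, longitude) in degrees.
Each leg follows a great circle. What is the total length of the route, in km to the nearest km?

10431 km

Leg 1→2: central angle 1.1728 rad, distance 7471.7 km.
Leg 2→3: central angle 0.4645 rad, distance 2959.1 km.
Total: 7471.7 + 2959.1 ≈ 10431 km.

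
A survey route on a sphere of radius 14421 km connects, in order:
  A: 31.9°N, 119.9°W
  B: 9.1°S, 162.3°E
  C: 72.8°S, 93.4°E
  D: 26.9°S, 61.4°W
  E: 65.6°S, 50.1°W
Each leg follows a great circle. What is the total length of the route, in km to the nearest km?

69964 km

Leg A→B: central angle 1.4771 rad, distance 21301.0 km.
Leg B→C: central angle 1.3117 rad, distance 18916.1 km.
Leg C→D: central angle 1.3760 rad, distance 19843.0 km.
Leg D→E: central angle 0.6868 rad, distance 9904.1 km.
Total: 21301.0 + 18916.1 + 19843.0 + 9904.1 ≈ 69964 km.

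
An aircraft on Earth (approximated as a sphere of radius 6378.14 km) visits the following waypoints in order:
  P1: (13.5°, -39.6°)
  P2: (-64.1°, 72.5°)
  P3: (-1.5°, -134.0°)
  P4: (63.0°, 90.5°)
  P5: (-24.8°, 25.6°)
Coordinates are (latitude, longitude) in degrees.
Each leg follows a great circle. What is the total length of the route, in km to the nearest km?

48427 km

Leg P1→P2: central angle 1.9496 rad, distance 12434.7 km.
Leg P2→P3: central angle 1.9468 rad, distance 12417.1 km.
Leg P3→P4: central angle 1.9252 rad, distance 12279.1 km.
Leg P4→P5: central angle 1.7710 rad, distance 11296.0 km.
Total: 12434.7 + 12417.1 + 12279.1 + 11296.0 ≈ 48427 km.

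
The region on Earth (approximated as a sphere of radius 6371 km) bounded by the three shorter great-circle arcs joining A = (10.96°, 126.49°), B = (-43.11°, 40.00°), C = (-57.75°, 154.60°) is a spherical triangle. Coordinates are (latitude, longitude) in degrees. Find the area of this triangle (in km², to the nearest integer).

38648534 km²

Side lengths (central angles): a = 1.1420, b = 1.2647, c = 1.6570 rad; semiperimeter s = 2.0318.
By l'Huilier's theorem, tan(E/4) = √[tan(s/2) tan((s−a)/2) tan((s−b)/2) tan((s−c)/2)], giving spherical excess E = 0.9522 rad.
Area = E·R² = 0.9522 × (6371)² ≈ 38648534 km².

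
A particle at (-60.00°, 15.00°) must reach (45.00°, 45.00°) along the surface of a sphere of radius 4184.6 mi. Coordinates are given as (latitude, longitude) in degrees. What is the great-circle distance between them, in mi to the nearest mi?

7875 mi

In radians: φ₁ = -1.0472, φ₂ = 0.7854, Δλ = 30.000° = 0.5236 rad.
cos c = sin φ₁ sin φ₂ + cos φ₁ cos φ₂ cos Δλ = (-0.8660)(0.7071) + (0.5000)(0.7071)(0.8660) = -0.30619,
so c = arccos(-0.30619) = 1.88198 rad.
Distance = R·c = 4184.6 × 1.8820 ≈ 7875 mi.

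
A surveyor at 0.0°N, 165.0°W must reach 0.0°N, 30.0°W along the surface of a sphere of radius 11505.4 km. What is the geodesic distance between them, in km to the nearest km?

27109 km

In radians: φ₁ = 0.0000, φ₂ = 0.0000, Δλ = 135.000° = 2.3562 rad.
Haversine: a = sin²(Δφ/2) + cos φ₁ cos φ₂ sin²(Δλ/2) = 0.0000 + (1.0000)(1.0000)(0.8536) = 0.85355.
Central angle c = 2·arcsin(√a) = 2.35619 rad.
Distance = R·c = 11505.4 × 2.3562 ≈ 27109 km.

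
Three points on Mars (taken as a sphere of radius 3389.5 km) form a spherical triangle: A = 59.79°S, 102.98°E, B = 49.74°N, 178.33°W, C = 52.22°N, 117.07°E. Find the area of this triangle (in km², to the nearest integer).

13002329 km²

Side lengths (central angles): a = 0.6873, b = 1.9650, c = 2.2089 rad; semiperimeter s = 2.4306.
By l'Huilier's theorem, tan(E/4) = √[tan(s/2) tan((s−a)/2) tan((s−b)/2) tan((s−c)/2)], giving spherical excess E = 1.1317 rad.
Area = E·R² = 1.1317 × (3389.5)² ≈ 13002329 km².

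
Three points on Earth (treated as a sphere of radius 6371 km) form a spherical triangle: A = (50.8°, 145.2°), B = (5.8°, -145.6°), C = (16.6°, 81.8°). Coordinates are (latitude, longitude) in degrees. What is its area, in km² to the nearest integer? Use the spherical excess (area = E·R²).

21614368 km²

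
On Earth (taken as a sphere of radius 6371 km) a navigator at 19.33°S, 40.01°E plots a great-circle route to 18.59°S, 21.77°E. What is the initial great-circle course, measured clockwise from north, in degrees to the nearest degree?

With φ₁ = -0.3374, φ₂ = -0.3245, Δλ = -0.3183 rad, the forward-azimuth formula gives
θ = atan2( sin Δλ cos φ₂ , cos φ₁ sin φ₂ − sin φ₁ cos φ₂ cos Δλ ) = atan2(-0.2967, -0.0028) = -90.55°.
Adding 360° brings this into [0°, 360°): 269°.

269°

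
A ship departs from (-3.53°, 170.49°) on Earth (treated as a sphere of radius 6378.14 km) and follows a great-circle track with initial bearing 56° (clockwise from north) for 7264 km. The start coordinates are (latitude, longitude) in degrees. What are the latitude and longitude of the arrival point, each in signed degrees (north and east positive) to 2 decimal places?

28.76°, -130.32°

Angular distance δ = d/R = 7264/6378.14 = 1.13889 rad; initial bearing θ = 0.9774 rad.
sin φ₂ = sin φ₁ cos δ + cos φ₁ sin δ cos θ = (-0.0616)(0.4186) + (0.9981)(0.9082)(0.5592) = 0.4811, so φ₂ = 28.76°.
Δλ = atan2(sin θ sin δ cos φ₁, cos δ − sin φ₁ sin φ₂) = atan2(0.7515, 0.4482) = 59.186°.
λ₂ = 170.490° + 59.186° = 229.68° → -130.32° after wrapping to (−180°, 180°].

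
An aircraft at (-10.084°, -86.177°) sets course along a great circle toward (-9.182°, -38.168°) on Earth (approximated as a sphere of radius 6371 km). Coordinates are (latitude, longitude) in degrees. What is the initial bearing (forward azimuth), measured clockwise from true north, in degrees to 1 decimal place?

Δλ = 48.009° = 0.8379 rad.
y = sin Δλ · cos φ₂ = (0.7432)(0.9872) = 0.7337
x = cos φ₁ sin φ₂ − sin φ₁ cos φ₂ cos Δλ = (0.9846)(-0.1596) − (-0.1751)(0.9872)(0.6690) = -0.0415
θ = atan2(y, x) = 93.23°, so the bearing is 93.2°.

93.2°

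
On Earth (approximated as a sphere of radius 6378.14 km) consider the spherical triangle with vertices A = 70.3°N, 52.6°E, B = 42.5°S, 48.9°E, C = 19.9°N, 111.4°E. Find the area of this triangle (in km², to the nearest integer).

Side lengths (central angles): a = 1.4805, b = 1.0648, c = 1.9693 rad; semiperimeter s = 2.2573.
By l'Huilier's theorem, tan(E/4) = √[tan(s/2) tan((s−a)/2) tan((s−b)/2) tan((s−c)/2)], giving spherical excess E = 1.1352 rad.
Area = E·R² = 1.1352 × (6378.14)² ≈ 46179161 km².

46179161 km²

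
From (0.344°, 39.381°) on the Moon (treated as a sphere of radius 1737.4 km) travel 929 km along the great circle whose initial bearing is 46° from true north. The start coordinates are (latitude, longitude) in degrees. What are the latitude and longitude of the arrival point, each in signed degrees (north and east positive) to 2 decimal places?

21.05°, 62.51°

Angular distance δ = d/R = 929/1737.4 = 0.53471 rad; initial bearing θ = 0.8029 rad.
sin φ₂ = sin φ₁ cos δ + cos φ₁ sin δ cos θ = (0.0060)(0.8604) + (1.0000)(0.5096)(0.6947) = 0.3591, so φ₂ = 21.05°.
Δλ = atan2(sin θ sin δ cos φ₁, cos δ − sin φ₁ sin φ₂) = atan2(0.3666, 0.8583) = 23.127°.
λ₂ = 39.381° + 23.127° = 62.51°.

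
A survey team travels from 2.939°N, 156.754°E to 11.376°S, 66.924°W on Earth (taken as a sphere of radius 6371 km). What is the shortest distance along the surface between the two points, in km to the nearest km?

15112 km

With latitudes φ₁ = 2.939°, φ₂ = -11.376° and longitude difference Δλ = 136.322°:
Haversine: a = sin²(Δφ/2) + cos φ₁ cos φ₂ sin²(Δλ/2) = 0.0155 + (0.9987)(0.9804)(0.8616) = 0.85910.
Central angle c = 2·arcsin(√a) = 2.37201 rad.
Distance = R·c = 6371 × 2.3720 ≈ 15112 km.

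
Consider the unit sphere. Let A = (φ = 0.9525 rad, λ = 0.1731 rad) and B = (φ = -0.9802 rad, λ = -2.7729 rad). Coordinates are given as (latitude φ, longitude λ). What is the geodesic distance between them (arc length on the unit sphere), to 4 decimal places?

In radians: φ₁ = 0.9525, φ₂ = -0.9802, Δλ = -168.793° = -2.9460 rad.
Haversine: a = sin²(Δφ/2) + cos φ₁ cos φ₂ sin²(Δλ/2) = 0.6770 + (0.5796)(0.5569)(0.9905) = 0.99673.
Central angle c = 2·arcsin(√a) = 3.02718 rad.
On the unit sphere the arc length equals the central angle: 3.0272.

3.0272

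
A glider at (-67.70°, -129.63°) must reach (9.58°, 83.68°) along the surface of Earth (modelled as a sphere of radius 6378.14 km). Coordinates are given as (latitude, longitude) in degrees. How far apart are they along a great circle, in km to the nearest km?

13115 km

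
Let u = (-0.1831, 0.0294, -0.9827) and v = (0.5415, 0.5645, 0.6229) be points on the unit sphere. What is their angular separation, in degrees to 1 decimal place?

134.0°

u·v = -0.6947; |u| = 1.0000, |v| = 0.9999.
cos θ = (u·v)/(|u||v|) = -0.6947, so θ = 134.0°.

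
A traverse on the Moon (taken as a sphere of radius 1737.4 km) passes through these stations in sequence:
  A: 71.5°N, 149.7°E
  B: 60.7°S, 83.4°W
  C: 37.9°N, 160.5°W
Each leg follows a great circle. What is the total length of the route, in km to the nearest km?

8299 km

Leg A→B: central angle 2.7395 rad, distance 4759.6 km.
Leg B→C: central angle 2.0370 rad, distance 3539.1 km.
Total: 4759.6 + 3539.1 ≈ 8299 km.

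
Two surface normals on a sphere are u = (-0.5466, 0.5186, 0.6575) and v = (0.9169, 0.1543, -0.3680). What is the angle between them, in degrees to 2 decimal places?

u·v = -0.6631; |u| = 1.0000, |v| = 1.0000.
cos θ = (u·v)/(|u||v|) = -0.6631, so θ = 131.54°.

131.54°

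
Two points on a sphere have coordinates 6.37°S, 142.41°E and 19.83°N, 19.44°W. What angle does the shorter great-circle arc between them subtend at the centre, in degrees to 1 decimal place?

157.8°

In radians: φ₁ = -0.1112, φ₂ = 0.3461, Δλ = -161.850° = -2.8248 rad.
Haversine: a = sin²(Δφ/2) + cos φ₁ cos φ₂ sin²(Δλ/2) = 0.0514 + (0.9938)(0.9407)(0.9751) = 0.96301.
Central angle c = 2·arcsin(√a) = 2.75452 rad.
So the angular separation is 157.8°.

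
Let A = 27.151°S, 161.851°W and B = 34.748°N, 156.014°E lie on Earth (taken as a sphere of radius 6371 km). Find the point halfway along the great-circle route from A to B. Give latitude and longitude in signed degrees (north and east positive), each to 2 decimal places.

4.07°, 177.96°

The central angle between A and B is δ = 1.2848 rad.
With f = 0.5, the slerp weights are sin((1−f)δ)/sin δ = 0.6245 and sin(fδ)/sin δ = 0.6245.
Weighted sum of the unit vectors: (0.6245)·(-0.8455,-0.2772,-0.4563) + (0.6245)·(-0.7507,0.3340,0.5700) = (-0.9968, 0.0355, 0.0710).
Converting back: φ = atan2(z, √(x²+y²)) = 4.07°, λ = atan2(y, x) = 177.96°.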